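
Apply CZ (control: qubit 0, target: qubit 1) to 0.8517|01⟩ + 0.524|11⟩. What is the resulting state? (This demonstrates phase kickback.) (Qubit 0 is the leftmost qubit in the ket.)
0.8517|01⟩ - 0.524|11⟩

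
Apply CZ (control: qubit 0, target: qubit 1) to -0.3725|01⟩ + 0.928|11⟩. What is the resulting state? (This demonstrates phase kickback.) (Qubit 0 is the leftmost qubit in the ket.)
-0.3725|01⟩ - 0.928|11⟩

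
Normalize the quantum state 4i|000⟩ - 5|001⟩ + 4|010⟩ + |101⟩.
0.5252i|000⟩ - 0.6565|001⟩ + 0.5252|010⟩ + 0.1313|101⟩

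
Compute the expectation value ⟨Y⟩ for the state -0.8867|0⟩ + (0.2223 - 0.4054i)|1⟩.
0.7189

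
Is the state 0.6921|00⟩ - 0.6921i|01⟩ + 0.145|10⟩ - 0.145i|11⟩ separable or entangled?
Separable

Writing the state as a|00⟩ + b|01⟩ + c|10⟩ + d|11⟩, it is a product state iff ad − bc = 0.
Here (a, b, c, d) = (0.6921, -0.6921i, 0.145, -0.145i): ad − bc = (0.6921)(-0.145i) − (-0.6921i)(0.145) = 0, so the state is separable.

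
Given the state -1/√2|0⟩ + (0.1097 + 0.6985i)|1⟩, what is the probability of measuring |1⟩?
0.4999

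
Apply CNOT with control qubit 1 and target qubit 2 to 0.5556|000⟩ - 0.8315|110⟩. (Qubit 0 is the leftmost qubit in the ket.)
0.5556|000⟩ - 0.8315|111⟩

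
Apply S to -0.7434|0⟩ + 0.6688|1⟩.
-0.7434|0⟩ + 0.6688i|1⟩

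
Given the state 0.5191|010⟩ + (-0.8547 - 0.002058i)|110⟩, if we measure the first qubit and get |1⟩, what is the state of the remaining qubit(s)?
(-1 - 0.002408i)|10⟩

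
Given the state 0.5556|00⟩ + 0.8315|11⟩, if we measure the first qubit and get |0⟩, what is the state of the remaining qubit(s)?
|0⟩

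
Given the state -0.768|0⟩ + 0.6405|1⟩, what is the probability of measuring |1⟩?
0.4102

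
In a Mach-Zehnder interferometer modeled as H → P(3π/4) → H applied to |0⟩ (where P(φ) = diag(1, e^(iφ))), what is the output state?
(0.1464 + (1/√8)i)|0⟩ + (0.8536 - (1/√8)i)|1⟩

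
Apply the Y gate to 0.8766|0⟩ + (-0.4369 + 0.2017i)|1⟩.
(0.2017 + 0.4369i)|0⟩ + 0.8766i|1⟩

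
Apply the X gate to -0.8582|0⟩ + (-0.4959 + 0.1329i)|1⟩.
(-0.4959 + 0.1329i)|0⟩ - 0.8582|1⟩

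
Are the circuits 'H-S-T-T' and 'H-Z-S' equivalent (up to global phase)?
No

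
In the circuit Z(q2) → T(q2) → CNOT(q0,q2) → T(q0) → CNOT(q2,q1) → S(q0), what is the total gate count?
6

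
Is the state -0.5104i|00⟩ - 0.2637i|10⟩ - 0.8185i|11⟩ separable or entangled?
Entangled

Writing the state as a|00⟩ + b|01⟩ + c|10⟩ + d|11⟩, it is a product state iff ad − bc = 0.
Here (a, b, c, d) = (-0.5104i, 0, -0.2637i, -0.8185i): ad − bc = (-0.5104i)(-0.8185i) − (0)(-0.2637i) = -0.4178 ≠ 0, so the state is entangled.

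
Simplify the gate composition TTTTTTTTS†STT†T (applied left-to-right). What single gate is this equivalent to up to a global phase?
T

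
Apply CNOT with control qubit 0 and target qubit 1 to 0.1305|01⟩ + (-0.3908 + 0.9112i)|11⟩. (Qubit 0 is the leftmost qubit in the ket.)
0.1305|01⟩ + (-0.3908 + 0.9112i)|10⟩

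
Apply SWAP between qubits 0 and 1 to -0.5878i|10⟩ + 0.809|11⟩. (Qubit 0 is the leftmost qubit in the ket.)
-0.5878i|01⟩ + 0.809|11⟩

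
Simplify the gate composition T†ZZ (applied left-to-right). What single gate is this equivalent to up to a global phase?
T†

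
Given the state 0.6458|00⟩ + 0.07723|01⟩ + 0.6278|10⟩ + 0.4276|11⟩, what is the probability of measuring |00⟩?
0.4171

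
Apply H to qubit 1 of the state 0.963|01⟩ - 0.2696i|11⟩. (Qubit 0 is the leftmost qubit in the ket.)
0.6809|00⟩ - 0.6809|01⟩ - 0.1906i|10⟩ + 0.1906i|11⟩

H on qubit 1 mixes each pair of kets that differ only in qubit 1: amplitudes (a, b) of (|…0…⟩, |…1…⟩) become ((a + b)/√2, (a − b)/√2). Kets absent from the input have amplitude 0.
(|00⟩, |01⟩): (a, b) = (0, 0.963) → (0.6809, -0.6809)
(|10⟩, |11⟩): (a, b) = (0, -0.2696i) → (-0.1906i, 0.1906i)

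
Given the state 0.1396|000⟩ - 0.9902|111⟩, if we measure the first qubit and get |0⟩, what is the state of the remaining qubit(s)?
|00⟩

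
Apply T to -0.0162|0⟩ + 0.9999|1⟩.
-0.0162|0⟩ + (0.707 + 0.707i)|1⟩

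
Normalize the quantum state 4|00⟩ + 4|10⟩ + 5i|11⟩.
0.5298|00⟩ + 0.5298|10⟩ + 0.6623i|11⟩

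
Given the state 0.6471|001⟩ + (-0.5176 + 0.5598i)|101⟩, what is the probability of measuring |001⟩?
0.4187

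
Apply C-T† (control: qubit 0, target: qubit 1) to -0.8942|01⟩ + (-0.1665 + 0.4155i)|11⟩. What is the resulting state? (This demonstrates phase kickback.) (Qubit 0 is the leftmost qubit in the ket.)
-0.8942|01⟩ + (0.1761 + 0.4115i)|11⟩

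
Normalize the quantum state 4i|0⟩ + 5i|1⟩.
0.6247i|0⟩ + 0.7809i|1⟩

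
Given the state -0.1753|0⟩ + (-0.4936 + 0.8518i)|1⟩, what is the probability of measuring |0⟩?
0.03073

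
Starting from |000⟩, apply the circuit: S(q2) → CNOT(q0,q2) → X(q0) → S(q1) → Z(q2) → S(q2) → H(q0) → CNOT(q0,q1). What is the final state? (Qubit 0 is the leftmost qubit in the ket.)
1/√2|000⟩ - 1/√2|110⟩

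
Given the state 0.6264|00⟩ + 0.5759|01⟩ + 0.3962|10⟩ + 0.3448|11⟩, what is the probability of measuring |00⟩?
0.3924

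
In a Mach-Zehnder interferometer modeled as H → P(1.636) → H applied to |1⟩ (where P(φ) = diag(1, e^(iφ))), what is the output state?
(0.5326 - 0.4989i)|0⟩ + (0.4674 + 0.4989i)|1⟩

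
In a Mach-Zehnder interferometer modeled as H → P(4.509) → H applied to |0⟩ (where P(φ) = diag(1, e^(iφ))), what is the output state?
(0.399 - 0.4897i)|0⟩ + (0.601 + 0.4897i)|1⟩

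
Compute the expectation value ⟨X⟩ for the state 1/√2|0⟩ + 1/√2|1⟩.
1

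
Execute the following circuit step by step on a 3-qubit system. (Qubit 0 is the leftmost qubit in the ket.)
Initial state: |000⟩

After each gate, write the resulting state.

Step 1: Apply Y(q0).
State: i|100⟩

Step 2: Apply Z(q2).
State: i|100⟩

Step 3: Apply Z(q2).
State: i|100⟩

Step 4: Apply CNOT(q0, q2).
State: i|101⟩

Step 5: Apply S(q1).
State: i|101⟩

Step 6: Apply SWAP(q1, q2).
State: i|110⟩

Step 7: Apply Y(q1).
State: |100⟩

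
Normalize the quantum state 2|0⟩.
|0⟩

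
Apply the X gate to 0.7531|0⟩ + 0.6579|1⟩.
0.6579|0⟩ + 0.7531|1⟩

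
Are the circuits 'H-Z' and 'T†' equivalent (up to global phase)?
No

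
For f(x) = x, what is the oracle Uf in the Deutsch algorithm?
CNOT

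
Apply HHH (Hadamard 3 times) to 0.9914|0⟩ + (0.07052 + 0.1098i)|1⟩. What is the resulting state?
(0.7509 + 0.07764i)|0⟩ + (0.6512 - 0.07764i)|1⟩

H² = I, so H^3 = H: a single Hadamard. With (a, b) = (0.9914, (0.07052 + 0.1098i)), H gives ((a + b)/√2, (a − b)/√2) = ((0.7509 + 0.07764i), (0.6512 - 0.07764i)).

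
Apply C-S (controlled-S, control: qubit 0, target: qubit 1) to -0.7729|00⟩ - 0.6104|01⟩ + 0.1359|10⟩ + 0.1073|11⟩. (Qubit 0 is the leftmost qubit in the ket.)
-0.7729|00⟩ - 0.6104|01⟩ + 0.1359|10⟩ + 0.1073i|11⟩

C-S leaves the control-|0⟩ kets |00⟩, |01⟩ unchanged and applies S to qubit 1 on the control-|1⟩ pair (|10⟩, |11⟩).
S = [[1, 0], [0, i]].
With a = amp(|10⟩) = 0.1359 and b = amp(|11⟩) = 0.1073:
new amp(|10⟩) = (1)·a = 0.1359
new amp(|11⟩) = (i)·b = 0.1073i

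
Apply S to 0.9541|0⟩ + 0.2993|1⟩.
0.9541|0⟩ + 0.2993i|1⟩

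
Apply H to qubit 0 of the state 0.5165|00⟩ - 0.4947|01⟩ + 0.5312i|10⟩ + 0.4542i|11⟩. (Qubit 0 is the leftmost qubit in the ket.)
(0.3652 + 0.3756i)|00⟩ + (-0.3498 + 0.3212i)|01⟩ + (0.3652 - 0.3756i)|10⟩ + (-0.3498 - 0.3212i)|11⟩

H on qubit 0 mixes each pair of kets that differ only in qubit 0: amplitudes (a, b) of (|…0…⟩, |…1…⟩) become ((a + b)/√2, (a − b)/√2). Kets absent from the input have amplitude 0.
(|00⟩, |10⟩): (a, b) = (0.5165, 0.5312i) → ((0.3652 + 0.3756i), (0.3652 - 0.3756i))
(|01⟩, |11⟩): (a, b) = (-0.4947, 0.4542i) → ((-0.3498 + 0.3212i), (-0.3498 - 0.3212i))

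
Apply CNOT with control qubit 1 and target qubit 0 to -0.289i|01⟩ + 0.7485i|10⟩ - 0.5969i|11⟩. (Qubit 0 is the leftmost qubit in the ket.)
-0.5969i|01⟩ + 0.7485i|10⟩ - 0.289i|11⟩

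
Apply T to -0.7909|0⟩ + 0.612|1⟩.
-0.7909|0⟩ + (0.4327 + 0.4327i)|1⟩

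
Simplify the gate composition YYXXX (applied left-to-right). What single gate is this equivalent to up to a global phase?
X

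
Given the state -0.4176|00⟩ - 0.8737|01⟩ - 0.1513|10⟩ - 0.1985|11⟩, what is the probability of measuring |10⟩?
0.02289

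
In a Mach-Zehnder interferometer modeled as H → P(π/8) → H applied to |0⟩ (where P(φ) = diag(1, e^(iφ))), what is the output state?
(0.9619 + 0.1913i)|0⟩ + (0.03806 - 0.1913i)|1⟩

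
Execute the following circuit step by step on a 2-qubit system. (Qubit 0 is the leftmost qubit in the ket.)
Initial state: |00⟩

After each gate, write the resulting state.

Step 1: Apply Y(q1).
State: i|01⟩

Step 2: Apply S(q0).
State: i|01⟩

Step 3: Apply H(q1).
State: (1/√2)i|00⟩ - (1/√2)i|01⟩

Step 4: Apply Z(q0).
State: (1/√2)i|00⟩ - (1/√2)i|01⟩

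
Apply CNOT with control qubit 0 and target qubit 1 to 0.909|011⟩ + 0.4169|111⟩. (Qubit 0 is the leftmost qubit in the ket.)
0.909|011⟩ + 0.4169|101⟩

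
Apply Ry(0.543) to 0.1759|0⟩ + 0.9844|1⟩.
-0.09454|0⟩ + 0.9955|1⟩

Ry(0.543) = [[cos(θ/2), −sin(θ/2)], [sin(θ/2), cos(θ/2)]]; θ = 0.543, cos(θ/2) ≈ 0.96337, sin(θ/2) ≈ 0.268177.
With a = amp(|0⟩) = 0.1759 and b = amp(|1⟩) = 0.9844:
new amp(|0⟩) = (0.96337)·a + (-0.268177)·b = -0.09454
new amp(|1⟩) = (0.268177)·a + (0.96337)·b = 0.9955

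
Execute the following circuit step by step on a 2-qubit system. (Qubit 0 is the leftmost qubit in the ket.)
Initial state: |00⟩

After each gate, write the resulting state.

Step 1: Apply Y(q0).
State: i|10⟩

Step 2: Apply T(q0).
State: (-1/√2 + (1/√2)i)|10⟩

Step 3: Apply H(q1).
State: (-1/2 + (1/2)i)|10⟩ + (-1/2 + (1/2)i)|11⟩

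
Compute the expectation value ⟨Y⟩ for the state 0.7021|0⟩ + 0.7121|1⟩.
0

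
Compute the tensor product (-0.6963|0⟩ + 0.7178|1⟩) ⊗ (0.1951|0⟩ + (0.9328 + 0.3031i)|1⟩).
-0.1358|00⟩ + (-0.6495 - 0.211i)|01⟩ + 0.14|10⟩ + (0.6696 + 0.2176i)|11⟩

amp(|b₁b₂…⟩) = product of the factor amplitudes for bits b₁, b₂, …; only kets whose every factor amplitude is nonzero survive.
|00⟩: (-0.6963)(0.1951) = -0.1358
|01⟩: (-0.6963)(0.9328 + 0.3031i) = (-0.6495 - 0.211i)
|10⟩: (0.7178)(0.1951) = 0.14
|11⟩: (0.7178)(0.9328 + 0.3031i) = (0.6696 + 0.2176i)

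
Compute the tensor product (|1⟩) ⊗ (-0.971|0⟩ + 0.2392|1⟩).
-0.971|10⟩ + 0.2392|11⟩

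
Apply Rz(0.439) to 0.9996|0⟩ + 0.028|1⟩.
(0.9756 - 0.2177i)|0⟩ + (0.02733 + 0.006097i)|1⟩

Rz(0.439) = [[e^(−iθ/2), 0], [0, e^(iθ/2)]] with e^(±iθ/2) = cos(θ/2) ± i·sin(θ/2); θ = 0.439, cos(θ/2) ≈ 0.976006, sin(θ/2) ≈ 0.217742.
With a = amp(|0⟩) = 0.9996 and b = amp(|1⟩) = 0.028:
new amp(|0⟩) = (0.976006 - 0.217742i)·a = (0.9756 - 0.2177i)
new amp(|1⟩) = (0.976006 + 0.217742i)·b = (0.02733 + 0.006097i)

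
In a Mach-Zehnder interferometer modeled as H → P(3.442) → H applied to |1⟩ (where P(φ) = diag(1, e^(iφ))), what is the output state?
(0.9776 + 0.148i)|0⟩ + (0.02239 - 0.148i)|1⟩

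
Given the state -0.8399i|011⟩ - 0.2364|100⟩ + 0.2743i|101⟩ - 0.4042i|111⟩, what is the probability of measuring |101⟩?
0.07524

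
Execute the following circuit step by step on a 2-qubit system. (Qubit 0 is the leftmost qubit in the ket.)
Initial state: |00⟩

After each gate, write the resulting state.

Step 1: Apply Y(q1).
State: i|01⟩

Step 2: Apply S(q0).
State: i|01⟩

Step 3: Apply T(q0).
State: i|01⟩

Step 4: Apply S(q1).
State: -|01⟩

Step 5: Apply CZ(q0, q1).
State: -|01⟩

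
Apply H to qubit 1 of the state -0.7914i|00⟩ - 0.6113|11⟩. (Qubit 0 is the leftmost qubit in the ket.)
-0.5596i|00⟩ - 0.5596i|01⟩ - 0.4323|10⟩ + 0.4323|11⟩

H on qubit 1 mixes each pair of kets that differ only in qubit 1: amplitudes (a, b) of (|…0…⟩, |…1…⟩) become ((a + b)/√2, (a − b)/√2). Kets absent from the input have amplitude 0.
(|00⟩, |01⟩): (a, b) = (-0.7914i, 0) → (-0.5596i, -0.5596i)
(|10⟩, |11⟩): (a, b) = (0, -0.6113) → (-0.4323, 0.4323)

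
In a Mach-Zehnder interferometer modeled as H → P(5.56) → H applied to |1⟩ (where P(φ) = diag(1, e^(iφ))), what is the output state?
(0.1251 + 0.3309i)|0⟩ + (0.8749 - 0.3309i)|1⟩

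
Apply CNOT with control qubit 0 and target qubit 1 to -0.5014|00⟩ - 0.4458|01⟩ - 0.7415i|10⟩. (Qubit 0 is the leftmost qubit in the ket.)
-0.5014|00⟩ - 0.4458|01⟩ - 0.7415i|11⟩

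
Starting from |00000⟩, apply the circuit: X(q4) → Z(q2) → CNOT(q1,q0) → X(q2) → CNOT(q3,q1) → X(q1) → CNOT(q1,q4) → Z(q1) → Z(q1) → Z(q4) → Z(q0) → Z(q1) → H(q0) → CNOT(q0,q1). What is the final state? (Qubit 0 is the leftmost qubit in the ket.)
-1/√2|01100⟩ - 1/√2|10100⟩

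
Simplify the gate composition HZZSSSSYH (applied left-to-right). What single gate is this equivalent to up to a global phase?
Y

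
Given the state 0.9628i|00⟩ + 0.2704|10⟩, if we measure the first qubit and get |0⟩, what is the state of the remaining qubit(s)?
i|0⟩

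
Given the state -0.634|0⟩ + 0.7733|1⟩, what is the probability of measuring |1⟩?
0.598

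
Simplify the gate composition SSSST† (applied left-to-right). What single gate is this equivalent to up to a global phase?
T†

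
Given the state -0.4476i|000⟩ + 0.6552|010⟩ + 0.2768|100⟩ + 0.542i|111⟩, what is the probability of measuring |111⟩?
0.2938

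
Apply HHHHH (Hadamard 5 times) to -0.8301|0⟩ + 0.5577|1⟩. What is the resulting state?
-0.1926|0⟩ - 0.9813|1⟩

H² = I, so H^5 = H: a single Hadamard. With (a, b) = (-0.8301, 0.5577), H gives ((a + b)/√2, (a − b)/√2) = (-0.1926, -0.9813).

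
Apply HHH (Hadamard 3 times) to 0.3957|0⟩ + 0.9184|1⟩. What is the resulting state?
0.9292|0⟩ - 0.3696|1⟩

H² = I, so H^3 = H: a single Hadamard. With (a, b) = (0.3957, 0.9184), H gives ((a + b)/√2, (a − b)/√2) = (0.9292, -0.3696).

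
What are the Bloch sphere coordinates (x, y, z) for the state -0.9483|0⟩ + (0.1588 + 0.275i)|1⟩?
(-0.3012, -0.5216, 0.7984)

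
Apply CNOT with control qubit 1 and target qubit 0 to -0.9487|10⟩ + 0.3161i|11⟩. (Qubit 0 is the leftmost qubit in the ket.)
0.3161i|01⟩ - 0.9487|10⟩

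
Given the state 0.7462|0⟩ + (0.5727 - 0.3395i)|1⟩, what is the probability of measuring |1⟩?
0.4432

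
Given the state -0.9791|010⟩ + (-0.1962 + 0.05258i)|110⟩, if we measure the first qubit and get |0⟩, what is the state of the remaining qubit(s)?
-|10⟩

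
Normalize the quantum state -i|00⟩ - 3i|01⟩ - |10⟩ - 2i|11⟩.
-0.2582i|00⟩ - 0.7746i|01⟩ - 0.2582|10⟩ - 0.5164i|11⟩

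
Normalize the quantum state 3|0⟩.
|0⟩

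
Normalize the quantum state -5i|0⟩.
-i|0⟩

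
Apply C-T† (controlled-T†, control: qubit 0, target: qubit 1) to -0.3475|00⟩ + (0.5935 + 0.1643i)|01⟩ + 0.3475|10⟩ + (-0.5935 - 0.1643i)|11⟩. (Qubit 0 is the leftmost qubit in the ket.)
-0.3475|00⟩ + (0.5935 + 0.1643i)|01⟩ + 0.3475|10⟩ + (-0.5358 + 0.3035i)|11⟩

C-T† leaves the control-|0⟩ kets |00⟩, |01⟩ unchanged and applies T† to qubit 1 on the control-|1⟩ pair (|10⟩, |11⟩).
T† = [[1, 0], [0, (1/√2 - (1/√2)i)]].
With a = amp(|10⟩) = 0.3475 and b = amp(|11⟩) = (-0.5935 - 0.1643i):
new amp(|10⟩) = (1)·a = 0.3475
new amp(|11⟩) = (1/√2 - (1/√2)i)·b = (-0.5358 + 0.3035i)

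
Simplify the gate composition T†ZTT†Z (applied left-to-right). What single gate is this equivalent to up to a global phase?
T†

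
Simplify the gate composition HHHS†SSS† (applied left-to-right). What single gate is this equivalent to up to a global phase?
H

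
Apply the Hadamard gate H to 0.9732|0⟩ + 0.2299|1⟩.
0.8507|0⟩ + 0.5256|1⟩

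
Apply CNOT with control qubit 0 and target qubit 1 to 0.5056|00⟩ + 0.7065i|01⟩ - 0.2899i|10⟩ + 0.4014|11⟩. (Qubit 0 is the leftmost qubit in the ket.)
0.5056|00⟩ + 0.7065i|01⟩ + 0.4014|10⟩ - 0.2899i|11⟩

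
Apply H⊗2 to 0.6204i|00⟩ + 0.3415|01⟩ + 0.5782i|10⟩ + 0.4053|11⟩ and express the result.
(0.3734 + 0.5993i)|00⟩ + (-0.3734 + 0.5993i)|01⟩ + (-0.0319 + 0.0211i)|10⟩ + (0.0319 + 0.0211i)|11⟩

H⊗2 gives amp(|y⟩) = (1/2) Σ_x (−1)^(x·y) amp(|x⟩), where x·y is the number of positions in which both x and y have a 1.
|00⟩: (0.6204i + 0.3415 + 0.5782i + 0.4053)/2 = (0.3734 + 0.5993i)
|01⟩: (0.6204i - 0.3415 + 0.5782i - 0.4053)/2 = (-0.3734 + 0.5993i)
|10⟩: (0.6204i + 0.3415 - 0.5782i - 0.4053)/2 = (-0.0319 + 0.0211i)
|11⟩: (0.6204i - 0.3415 - 0.5782i + 0.4053)/2 = (0.0319 + 0.0211i)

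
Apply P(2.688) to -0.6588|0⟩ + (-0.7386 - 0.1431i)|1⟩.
-0.6588|0⟩ + (0.7266 - 0.195i)|1⟩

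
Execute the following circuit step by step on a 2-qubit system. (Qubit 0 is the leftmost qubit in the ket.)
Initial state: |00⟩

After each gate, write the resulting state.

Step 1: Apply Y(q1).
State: i|01⟩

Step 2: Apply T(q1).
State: (-1/√2 + (1/√2)i)|01⟩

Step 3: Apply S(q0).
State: (-1/√2 + (1/√2)i)|01⟩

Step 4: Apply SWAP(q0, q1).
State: (-1/√2 + (1/√2)i)|10⟩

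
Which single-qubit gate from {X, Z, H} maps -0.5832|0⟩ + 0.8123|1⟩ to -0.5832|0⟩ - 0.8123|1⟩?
Z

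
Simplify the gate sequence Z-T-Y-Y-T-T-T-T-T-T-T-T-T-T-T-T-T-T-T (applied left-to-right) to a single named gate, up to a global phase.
Z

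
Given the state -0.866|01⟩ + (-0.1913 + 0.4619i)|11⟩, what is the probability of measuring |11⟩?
0.2499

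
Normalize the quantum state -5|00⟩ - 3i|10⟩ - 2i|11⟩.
-0.8111|00⟩ - 0.4867i|10⟩ - 0.3244i|11⟩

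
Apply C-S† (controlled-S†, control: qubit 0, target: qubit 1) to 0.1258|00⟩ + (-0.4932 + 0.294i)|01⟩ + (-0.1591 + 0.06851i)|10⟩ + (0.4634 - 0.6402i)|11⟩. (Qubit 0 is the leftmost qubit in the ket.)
0.1258|00⟩ + (-0.4932 + 0.294i)|01⟩ + (-0.1591 + 0.06851i)|10⟩ + (-0.6402 - 0.4634i)|11⟩

C-S† leaves the control-|0⟩ kets |00⟩, |01⟩ unchanged and applies S† to qubit 1 on the control-|1⟩ pair (|10⟩, |11⟩).
S† = [[1, 0], [0, -i]].
With a = amp(|10⟩) = (-0.1591 + 0.06851i) and b = amp(|11⟩) = (0.4634 - 0.6402i):
new amp(|10⟩) = (1)·a = (-0.1591 + 0.06851i)
new amp(|11⟩) = (-i)·b = (-0.6402 - 0.4634i)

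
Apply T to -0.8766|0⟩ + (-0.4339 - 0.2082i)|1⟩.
-0.8766|0⟩ + (-0.1596 - 0.454i)|1⟩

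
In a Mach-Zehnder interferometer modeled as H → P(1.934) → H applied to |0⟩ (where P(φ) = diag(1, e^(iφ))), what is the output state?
(0.3224 + 0.4674i)|0⟩ + (0.6776 - 0.4674i)|1⟩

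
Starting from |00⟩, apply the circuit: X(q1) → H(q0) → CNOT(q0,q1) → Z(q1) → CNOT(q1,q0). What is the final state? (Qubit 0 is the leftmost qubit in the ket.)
1/√2|10⟩ - 1/√2|11⟩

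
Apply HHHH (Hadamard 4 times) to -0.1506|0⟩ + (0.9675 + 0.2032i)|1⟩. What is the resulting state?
-0.1506|0⟩ + (0.9675 + 0.2032i)|1⟩

H² = I, so an even number of Hadamards cancels: H^4 = I and the state is unchanged.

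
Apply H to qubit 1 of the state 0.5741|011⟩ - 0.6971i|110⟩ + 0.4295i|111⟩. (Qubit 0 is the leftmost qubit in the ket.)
0.406|001⟩ - 0.406|011⟩ - 0.4929i|100⟩ + 0.3037i|101⟩ + 0.4929i|110⟩ - 0.3037i|111⟩

H on qubit 1 mixes each pair of kets that differ only in qubit 1: amplitudes (a, b) of (|…0…⟩, |…1…⟩) become ((a + b)/√2, (a − b)/√2). Kets absent from the input have amplitude 0.
(|001⟩, |011⟩): (a, b) = (0, 0.5741) → (0.406, -0.406)
(|100⟩, |110⟩): (a, b) = (0, -0.6971i) → (-0.4929i, 0.4929i)
(|101⟩, |111⟩): (a, b) = (0, 0.4295i) → (0.3037i, -0.3037i)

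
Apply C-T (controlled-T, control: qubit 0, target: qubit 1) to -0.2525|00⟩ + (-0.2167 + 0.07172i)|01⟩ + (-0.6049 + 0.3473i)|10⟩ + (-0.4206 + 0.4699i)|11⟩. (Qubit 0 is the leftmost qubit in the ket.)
-0.2525|00⟩ + (-0.2167 + 0.07172i)|01⟩ + (-0.6049 + 0.3473i)|10⟩ + (-0.6297 + 0.03486i)|11⟩

C-T leaves the control-|0⟩ kets |00⟩, |01⟩ unchanged and applies T to qubit 1 on the control-|1⟩ pair (|10⟩, |11⟩).
T = [[1, 0], [0, (1/√2 + (1/√2)i)]].
With a = amp(|10⟩) = (-0.6049 + 0.3473i) and b = amp(|11⟩) = (-0.4206 + 0.4699i):
new amp(|10⟩) = (1)·a = (-0.6049 + 0.3473i)
new amp(|11⟩) = (1/√2 + (1/√2)i)·b = (-0.6297 + 0.03486i)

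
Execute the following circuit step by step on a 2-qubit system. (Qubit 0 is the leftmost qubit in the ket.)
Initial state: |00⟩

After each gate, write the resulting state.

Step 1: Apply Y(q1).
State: i|01⟩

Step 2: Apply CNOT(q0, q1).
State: i|01⟩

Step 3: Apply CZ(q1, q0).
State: i|01⟩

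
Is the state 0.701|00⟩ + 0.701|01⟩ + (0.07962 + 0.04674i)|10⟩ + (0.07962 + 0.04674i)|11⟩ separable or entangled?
Separable

Writing the state as a|00⟩ + b|01⟩ + c|10⟩ + d|11⟩, it is a product state iff ad − bc = 0.
Here (a, b, c, d) = (0.701, 0.701, (0.07962 + 0.04674i), (0.07962 + 0.04674i)): ad − bc = (0.701)(0.07962 + 0.04674i) − (0.701)(0.07962 + 0.04674i) = 0, so the state is separable.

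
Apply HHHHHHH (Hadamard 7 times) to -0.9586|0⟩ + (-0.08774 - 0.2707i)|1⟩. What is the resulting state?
(-0.7399 - 0.1914i)|0⟩ + (-0.6158 + 0.1914i)|1⟩

H² = I, so H^7 = H: a single Hadamard. With (a, b) = (-0.9586, (-0.08774 - 0.2707i)), H gives ((a + b)/√2, (a − b)/√2) = ((-0.7399 - 0.1914i), (-0.6158 + 0.1914i)).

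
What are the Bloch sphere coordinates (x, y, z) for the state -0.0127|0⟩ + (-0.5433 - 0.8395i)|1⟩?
(0.0138, 0.02132, -0.9998)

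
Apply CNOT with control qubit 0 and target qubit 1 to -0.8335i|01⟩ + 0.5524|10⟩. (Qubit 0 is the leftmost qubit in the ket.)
-0.8335i|01⟩ + 0.5524|11⟩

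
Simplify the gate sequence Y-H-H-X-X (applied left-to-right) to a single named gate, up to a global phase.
Y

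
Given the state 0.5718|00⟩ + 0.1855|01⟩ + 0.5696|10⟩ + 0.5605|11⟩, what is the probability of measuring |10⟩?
0.3244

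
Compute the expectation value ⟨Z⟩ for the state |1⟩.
-1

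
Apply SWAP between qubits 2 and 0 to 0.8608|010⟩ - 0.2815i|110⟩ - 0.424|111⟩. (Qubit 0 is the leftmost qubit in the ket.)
0.8608|010⟩ - 0.2815i|011⟩ - 0.424|111⟩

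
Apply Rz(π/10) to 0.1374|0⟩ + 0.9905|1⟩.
(0.1357 - 0.02149i)|0⟩ + (0.9783 + 0.1549i)|1⟩

Rz(π/10) = [[e^(−iθ/2), 0], [0, e^(iθ/2)]] with e^(±iθ/2) = cos(θ/2) ± i·sin(θ/2); θ = π/10, cos(θ/2) ≈ 0.987688, sin(θ/2) ≈ 0.156434.
With a = amp(|0⟩) = 0.1374 and b = amp(|1⟩) = 0.9905:
new amp(|0⟩) = (0.987688 - 0.156434i)·a = (0.1357 - 0.02149i)
new amp(|1⟩) = (0.987688 + 0.156434i)·b = (0.9783 + 0.1549i)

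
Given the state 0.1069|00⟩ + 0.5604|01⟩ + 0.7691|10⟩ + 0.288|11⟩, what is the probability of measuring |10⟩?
0.5915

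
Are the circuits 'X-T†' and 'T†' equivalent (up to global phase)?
No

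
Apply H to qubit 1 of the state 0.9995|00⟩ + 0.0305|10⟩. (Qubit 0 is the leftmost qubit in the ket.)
0.7068|00⟩ + 0.7068|01⟩ + 0.02157|10⟩ + 0.02157|11⟩

H on qubit 1 mixes each pair of kets that differ only in qubit 1: amplitudes (a, b) of (|…0…⟩, |…1…⟩) become ((a + b)/√2, (a − b)/√2). Kets absent from the input have amplitude 0.
(|00⟩, |01⟩): (a, b) = (0.9995, 0) → (0.7068, 0.7068)
(|10⟩, |11⟩): (a, b) = (0.0305, 0) → (0.02157, 0.02157)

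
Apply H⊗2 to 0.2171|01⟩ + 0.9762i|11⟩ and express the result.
(0.1086 + 0.4881i)|00⟩ + (-0.1086 - 0.4881i)|01⟩ + (0.1086 - 0.4881i)|10⟩ + (-0.1086 + 0.4881i)|11⟩

H⊗2 gives amp(|y⟩) = (1/2) Σ_x (−1)^(x·y) amp(|x⟩), where x·y is the number of positions in which both x and y have a 1.
|00⟩: (0.2171 + 0.9762i)/2 = (0.1086 + 0.4881i)
|01⟩: (-0.2171 - 0.9762i)/2 = (-0.1086 - 0.4881i)
|10⟩: (0.2171 - 0.9762i)/2 = (0.1086 - 0.4881i)
|11⟩: (-0.2171 + 0.9762i)/2 = (-0.1086 + 0.4881i)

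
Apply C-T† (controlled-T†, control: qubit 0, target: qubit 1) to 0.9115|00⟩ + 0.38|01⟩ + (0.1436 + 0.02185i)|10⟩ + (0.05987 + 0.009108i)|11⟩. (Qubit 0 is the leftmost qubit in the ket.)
0.9115|00⟩ + 0.38|01⟩ + (0.1436 + 0.02185i)|10⟩ + (0.04877 - 0.03589i)|11⟩

C-T† leaves the control-|0⟩ kets |00⟩, |01⟩ unchanged and applies T† to qubit 1 on the control-|1⟩ pair (|10⟩, |11⟩).
T† = [[1, 0], [0, (1/√2 - (1/√2)i)]].
With a = amp(|10⟩) = (0.1436 + 0.02185i) and b = amp(|11⟩) = (0.05987 + 0.009108i):
new amp(|10⟩) = (1)·a = (0.1436 + 0.02185i)
new amp(|11⟩) = (1/√2 - (1/√2)i)·b = (0.04877 - 0.03589i)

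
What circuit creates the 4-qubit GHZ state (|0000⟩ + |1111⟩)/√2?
H(q0) → CNOT(q0,q1) → CNOT(q0,q2) → CNOT(q0,q3)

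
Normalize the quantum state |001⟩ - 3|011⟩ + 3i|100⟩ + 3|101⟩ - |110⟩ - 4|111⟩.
0.1491|001⟩ - 1/√5|011⟩ + (1/√5)i|100⟩ + 1/√5|101⟩ - 0.1491|110⟩ - 0.5963|111⟩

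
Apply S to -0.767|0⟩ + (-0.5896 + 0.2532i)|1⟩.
-0.767|0⟩ + (-0.2532 - 0.5896i)|1⟩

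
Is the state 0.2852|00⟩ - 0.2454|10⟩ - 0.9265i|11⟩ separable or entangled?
Entangled

Writing the state as a|00⟩ + b|01⟩ + c|10⟩ + d|11⟩, it is a product state iff ad − bc = 0.
Here (a, b, c, d) = (0.2852, 0, -0.2454, -0.9265i): ad − bc = (0.2852)(-0.9265i) − (0)(-0.2454) = -0.2642i ≠ 0, so the state is entangled.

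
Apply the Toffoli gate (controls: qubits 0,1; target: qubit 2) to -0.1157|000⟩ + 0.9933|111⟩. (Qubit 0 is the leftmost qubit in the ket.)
-0.1157|000⟩ + 0.9933|110⟩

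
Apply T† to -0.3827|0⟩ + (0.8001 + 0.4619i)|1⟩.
-0.3827|0⟩ + (0.8924 - 0.2391i)|1⟩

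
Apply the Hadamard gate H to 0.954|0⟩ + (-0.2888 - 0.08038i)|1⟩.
(0.4704 - 0.05684i)|0⟩ + (0.8788 + 0.05684i)|1⟩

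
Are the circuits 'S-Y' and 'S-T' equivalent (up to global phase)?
No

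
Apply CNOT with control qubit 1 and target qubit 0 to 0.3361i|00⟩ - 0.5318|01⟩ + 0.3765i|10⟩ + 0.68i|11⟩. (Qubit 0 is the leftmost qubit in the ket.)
0.3361i|00⟩ + 0.68i|01⟩ + 0.3765i|10⟩ - 0.5318|11⟩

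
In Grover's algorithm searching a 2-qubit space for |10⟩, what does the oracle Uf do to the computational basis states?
Uf|x⟩ = -|x⟩ if x = 10, else |x⟩ (phase flip on target)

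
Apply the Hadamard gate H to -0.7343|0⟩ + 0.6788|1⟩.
-0.03924|0⟩ - 0.9992|1⟩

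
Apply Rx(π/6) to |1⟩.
-0.2588i|0⟩ + 0.9659|1⟩

Rx(π/6) = [[cos(θ/2), −i·sin(θ/2)], [−i·sin(θ/2), cos(θ/2)]]; θ = π/6, cos(θ/2) ≈ 0.965926, sin(θ/2) ≈ 0.258819.
With a = amp(|0⟩) = 0 and b = amp(|1⟩) = 1:
new amp(|0⟩) = (0.965926)·a + (-0.258819i)·b = -0.2588i
new amp(|1⟩) = (-0.258819i)·a + (0.965926)·b = 0.9659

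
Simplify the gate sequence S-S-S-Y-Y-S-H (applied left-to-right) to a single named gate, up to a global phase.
H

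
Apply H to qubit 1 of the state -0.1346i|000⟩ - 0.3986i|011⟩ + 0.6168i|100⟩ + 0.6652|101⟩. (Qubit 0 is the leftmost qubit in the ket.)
-0.09518i|000⟩ - 0.2819i|001⟩ - 0.09518i|010⟩ + 0.2819i|011⟩ + 0.4361i|100⟩ + 0.4704|101⟩ + 0.4361i|110⟩ + 0.4704|111⟩

H on qubit 1 mixes each pair of kets that differ only in qubit 1: amplitudes (a, b) of (|…0…⟩, |…1…⟩) become ((a + b)/√2, (a − b)/√2). Kets absent from the input have amplitude 0.
(|000⟩, |010⟩): (a, b) = (-0.1346i, 0) → (-0.09518i, -0.09518i)
(|001⟩, |011⟩): (a, b) = (0, -0.3986i) → (-0.2819i, 0.2819i)
(|100⟩, |110⟩): (a, b) = (0.6168i, 0) → (0.4361i, 0.4361i)
(|101⟩, |111⟩): (a, b) = (0.6652, 0) → (0.4704, 0.4704)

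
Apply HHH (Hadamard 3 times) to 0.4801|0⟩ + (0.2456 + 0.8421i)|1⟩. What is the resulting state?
(0.5131 + 0.5955i)|0⟩ + (0.1658 - 0.5955i)|1⟩

H² = I, so H^3 = H: a single Hadamard. With (a, b) = (0.4801, (0.2456 + 0.8421i)), H gives ((a + b)/√2, (a − b)/√2) = ((0.5131 + 0.5955i), (0.1658 - 0.5955i)).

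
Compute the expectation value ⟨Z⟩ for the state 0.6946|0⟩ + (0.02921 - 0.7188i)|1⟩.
-0.03506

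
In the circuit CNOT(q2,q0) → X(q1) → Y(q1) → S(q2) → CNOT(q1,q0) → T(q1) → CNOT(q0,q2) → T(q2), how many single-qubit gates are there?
5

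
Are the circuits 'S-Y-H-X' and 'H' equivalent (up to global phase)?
No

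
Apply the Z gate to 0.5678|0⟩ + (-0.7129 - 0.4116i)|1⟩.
0.5678|0⟩ + (0.7129 + 0.4116i)|1⟩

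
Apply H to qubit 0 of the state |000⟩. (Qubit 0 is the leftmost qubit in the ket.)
1/√2|000⟩ + 1/√2|100⟩

H on qubit 0 mixes each pair of kets that differ only in qubit 0: amplitudes (a, b) of (|…0…⟩, |…1…⟩) become ((a + b)/√2, (a − b)/√2). Kets absent from the input have amplitude 0.
(|000⟩, |100⟩): (a, b) = (1, 0) → (1/√2, 1/√2)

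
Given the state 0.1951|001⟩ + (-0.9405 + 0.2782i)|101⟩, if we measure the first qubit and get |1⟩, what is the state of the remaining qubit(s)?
(-0.9589 + 0.2837i)|01⟩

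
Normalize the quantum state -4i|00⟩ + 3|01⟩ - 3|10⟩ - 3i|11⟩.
-0.61i|00⟩ + 0.4575|01⟩ - 0.4575|10⟩ - 0.4575i|11⟩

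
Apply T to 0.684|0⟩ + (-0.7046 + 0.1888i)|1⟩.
0.684|0⟩ + (-0.6317 - 0.3647i)|1⟩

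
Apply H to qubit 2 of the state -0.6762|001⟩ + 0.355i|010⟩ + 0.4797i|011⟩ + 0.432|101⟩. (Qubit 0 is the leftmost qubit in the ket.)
-0.4781|000⟩ + 0.4781|001⟩ + 0.5902i|010⟩ - 0.08818i|011⟩ + 0.3055|100⟩ - 0.3055|101⟩

H on qubit 2 mixes each pair of kets that differ only in qubit 2: amplitudes (a, b) of (|…0…⟩, |…1…⟩) become ((a + b)/√2, (a − b)/√2). Kets absent from the input have amplitude 0.
(|000⟩, |001⟩): (a, b) = (0, -0.6762) → (-0.4781, 0.4781)
(|010⟩, |011⟩): (a, b) = (0.355i, 0.4797i) → (0.5902i, -0.08818i)
(|100⟩, |101⟩): (a, b) = (0, 0.432) → (0.3055, -0.3055)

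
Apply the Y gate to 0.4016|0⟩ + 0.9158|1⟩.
-0.9158i|0⟩ + 0.4016i|1⟩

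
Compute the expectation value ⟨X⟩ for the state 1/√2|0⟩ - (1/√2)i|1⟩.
0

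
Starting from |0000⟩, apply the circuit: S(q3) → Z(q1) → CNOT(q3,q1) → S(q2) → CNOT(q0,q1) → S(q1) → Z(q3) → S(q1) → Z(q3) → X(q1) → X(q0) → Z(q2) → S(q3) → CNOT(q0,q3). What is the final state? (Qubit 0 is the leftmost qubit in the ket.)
|1101⟩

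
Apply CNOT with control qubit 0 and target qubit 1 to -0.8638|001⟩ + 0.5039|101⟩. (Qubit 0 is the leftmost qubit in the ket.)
-0.8638|001⟩ + 0.5039|111⟩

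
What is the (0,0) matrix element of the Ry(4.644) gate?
-0.6825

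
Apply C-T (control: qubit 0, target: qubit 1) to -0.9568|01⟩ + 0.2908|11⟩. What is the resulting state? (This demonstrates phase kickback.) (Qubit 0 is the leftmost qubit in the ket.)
-0.9568|01⟩ + (0.2056 + 0.2056i)|11⟩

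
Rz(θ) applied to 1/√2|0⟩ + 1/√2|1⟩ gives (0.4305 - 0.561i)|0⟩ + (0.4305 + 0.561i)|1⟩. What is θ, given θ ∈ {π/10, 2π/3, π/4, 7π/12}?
7π/12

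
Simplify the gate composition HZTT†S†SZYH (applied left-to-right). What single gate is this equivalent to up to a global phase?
Y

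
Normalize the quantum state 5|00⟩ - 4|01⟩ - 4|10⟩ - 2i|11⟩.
0.6402|00⟩ - 0.5121|01⟩ - 0.5121|10⟩ - 0.2561i|11⟩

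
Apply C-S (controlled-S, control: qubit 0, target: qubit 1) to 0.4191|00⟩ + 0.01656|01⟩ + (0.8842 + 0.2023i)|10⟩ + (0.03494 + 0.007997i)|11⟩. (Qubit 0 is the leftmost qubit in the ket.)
0.4191|00⟩ + 0.01656|01⟩ + (0.8842 + 0.2023i)|10⟩ + (-0.007997 + 0.03494i)|11⟩

C-S leaves the control-|0⟩ kets |00⟩, |01⟩ unchanged and applies S to qubit 1 on the control-|1⟩ pair (|10⟩, |11⟩).
S = [[1, 0], [0, i]].
With a = amp(|10⟩) = (0.8842 + 0.2023i) and b = amp(|11⟩) = (0.03494 + 0.007997i):
new amp(|10⟩) = (1)·a = (0.8842 + 0.2023i)
new amp(|11⟩) = (i)·b = (-0.007997 + 0.03494i)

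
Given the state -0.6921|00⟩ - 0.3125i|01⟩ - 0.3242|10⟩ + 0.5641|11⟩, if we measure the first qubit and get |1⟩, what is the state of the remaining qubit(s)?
-0.4983|0⟩ + 0.867|1⟩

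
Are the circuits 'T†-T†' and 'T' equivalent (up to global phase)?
No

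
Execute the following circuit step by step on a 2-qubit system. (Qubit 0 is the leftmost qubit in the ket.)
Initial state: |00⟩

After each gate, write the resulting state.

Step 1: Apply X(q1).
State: |01⟩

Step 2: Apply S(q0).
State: |01⟩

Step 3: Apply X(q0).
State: |11⟩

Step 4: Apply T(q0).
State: (1/√2 + (1/√2)i)|11⟩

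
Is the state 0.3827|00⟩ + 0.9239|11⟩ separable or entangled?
Entangled

Writing the state as a|00⟩ + b|01⟩ + c|10⟩ + d|11⟩, it is a product state iff ad − bc = 0.
Here (a, b, c, d) = (0.3827, 0, 0, 0.9239): ad − bc = (0.3827)(0.9239) − (0)(0) = 0.3536 ≠ 0, so the state is entangled.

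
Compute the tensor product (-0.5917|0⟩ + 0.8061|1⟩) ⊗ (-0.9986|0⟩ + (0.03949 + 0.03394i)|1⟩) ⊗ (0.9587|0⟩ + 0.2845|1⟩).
0.5665|000⟩ + 0.1681|001⟩ + (-0.0224 - 0.01925i)|010⟩ + (-0.006648 - 0.005713i)|011⟩ - 0.7717|100⟩ - 0.229|101⟩ + (0.03052 + 0.02623i)|110⟩ + (0.009056 + 0.007784i)|111⟩

amp(|b₁b₂…⟩) = product of the factor amplitudes for bits b₁, b₂, …; only kets whose every factor amplitude is nonzero survive.
|000⟩: (-0.5917)(-0.9986)(0.9587) = 0.5665
|001⟩: (-0.5917)(-0.9986)(0.2845) = 0.1681
|010⟩: (-0.5917)(0.03949 + 0.03394i)(0.9587) = (-0.0224 - 0.01925i)
|011⟩: (-0.5917)(0.03949 + 0.03394i)(0.2845) = (-0.006648 - 0.005713i)
|100⟩: (0.8061)(-0.9986)(0.9587) = -0.7717
|101⟩: (0.8061)(-0.9986)(0.2845) = -0.229
|110⟩: (0.8061)(0.03949 + 0.03394i)(0.9587) = (0.03052 + 0.02623i)
|111⟩: (0.8061)(0.03949 + 0.03394i)(0.2845) = (0.009056 + 0.007784i)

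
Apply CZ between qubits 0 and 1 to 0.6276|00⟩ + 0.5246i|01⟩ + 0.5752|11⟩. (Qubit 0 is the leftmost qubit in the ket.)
0.6276|00⟩ + 0.5246i|01⟩ - 0.5752|11⟩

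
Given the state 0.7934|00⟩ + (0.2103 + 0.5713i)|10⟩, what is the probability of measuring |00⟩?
0.6295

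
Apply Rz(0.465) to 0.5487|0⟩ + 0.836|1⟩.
(0.5339 - 0.1264i)|0⟩ + (0.8135 + 0.1926i)|1⟩

Rz(0.465) = [[e^(−iθ/2), 0], [0, e^(iθ/2)]] with e^(±iθ/2) = cos(θ/2) ± i·sin(θ/2); θ = 0.465, cos(θ/2) ≈ 0.973093, sin(θ/2) ≈ 0.230411.
With a = amp(|0⟩) = 0.5487 and b = amp(|1⟩) = 0.836:
new amp(|0⟩) = (0.973093 - 0.230411i)·a = (0.5339 - 0.1264i)
new amp(|1⟩) = (0.973093 + 0.230411i)·b = (0.8135 + 0.1926i)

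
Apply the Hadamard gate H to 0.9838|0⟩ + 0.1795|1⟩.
0.8226|0⟩ + 0.5687|1⟩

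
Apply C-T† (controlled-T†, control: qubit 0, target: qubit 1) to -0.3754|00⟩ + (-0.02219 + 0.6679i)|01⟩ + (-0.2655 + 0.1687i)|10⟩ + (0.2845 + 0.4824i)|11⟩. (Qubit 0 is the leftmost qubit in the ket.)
-0.3754|00⟩ + (-0.02219 + 0.6679i)|01⟩ + (-0.2655 + 0.1687i)|10⟩ + (0.5423 + 0.1399i)|11⟩

C-T† leaves the control-|0⟩ kets |00⟩, |01⟩ unchanged and applies T† to qubit 1 on the control-|1⟩ pair (|10⟩, |11⟩).
T† = [[1, 0], [0, (1/√2 - (1/√2)i)]].
With a = amp(|10⟩) = (-0.2655 + 0.1687i) and b = amp(|11⟩) = (0.2845 + 0.4824i):
new amp(|10⟩) = (1)·a = (-0.2655 + 0.1687i)
new amp(|11⟩) = (1/√2 - (1/√2)i)·b = (0.5423 + 0.1399i)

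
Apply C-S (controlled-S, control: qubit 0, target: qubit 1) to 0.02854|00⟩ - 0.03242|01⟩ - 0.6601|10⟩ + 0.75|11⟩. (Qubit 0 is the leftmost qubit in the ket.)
0.02854|00⟩ - 0.03242|01⟩ - 0.6601|10⟩ + 0.75i|11⟩

C-S leaves the control-|0⟩ kets |00⟩, |01⟩ unchanged and applies S to qubit 1 on the control-|1⟩ pair (|10⟩, |11⟩).
S = [[1, 0], [0, i]].
With a = amp(|10⟩) = -0.6601 and b = amp(|11⟩) = 0.75:
new amp(|10⟩) = (1)·a = -0.6601
new amp(|11⟩) = (i)·b = 0.75i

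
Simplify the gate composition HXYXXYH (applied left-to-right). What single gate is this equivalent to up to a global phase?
Z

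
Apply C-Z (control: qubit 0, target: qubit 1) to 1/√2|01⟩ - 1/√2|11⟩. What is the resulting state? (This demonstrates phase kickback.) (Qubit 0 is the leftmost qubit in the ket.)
1/√2|01⟩ + 1/√2|11⟩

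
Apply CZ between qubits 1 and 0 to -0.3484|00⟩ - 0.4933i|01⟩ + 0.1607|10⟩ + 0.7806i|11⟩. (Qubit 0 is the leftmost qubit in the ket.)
-0.3484|00⟩ - 0.4933i|01⟩ + 0.1607|10⟩ - 0.7806i|11⟩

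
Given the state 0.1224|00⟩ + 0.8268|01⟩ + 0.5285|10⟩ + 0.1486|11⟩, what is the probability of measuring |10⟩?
0.2793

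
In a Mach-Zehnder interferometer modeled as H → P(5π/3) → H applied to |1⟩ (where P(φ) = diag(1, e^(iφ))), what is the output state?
(0.25 + 0.433i)|0⟩ + (0.75 - 0.433i)|1⟩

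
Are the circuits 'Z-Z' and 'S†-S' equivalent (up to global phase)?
Yes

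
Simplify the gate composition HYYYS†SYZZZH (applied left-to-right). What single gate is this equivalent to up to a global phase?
X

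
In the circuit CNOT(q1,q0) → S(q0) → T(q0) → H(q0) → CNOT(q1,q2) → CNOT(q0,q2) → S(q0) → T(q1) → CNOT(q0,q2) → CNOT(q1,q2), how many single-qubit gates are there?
5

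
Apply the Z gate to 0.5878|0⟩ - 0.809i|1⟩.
0.5878|0⟩ + 0.809i|1⟩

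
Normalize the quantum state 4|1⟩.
|1⟩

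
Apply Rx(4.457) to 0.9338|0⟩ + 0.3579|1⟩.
(-0.5708 - 0.2832i)|0⟩ + (-0.2188 - 0.739i)|1⟩

Rx(4.457) = [[cos(θ/2), −i·sin(θ/2)], [−i·sin(θ/2), cos(θ/2)]]; θ = 4.457, cos(θ/2) ≈ -0.611301, sin(θ/2) ≈ 0.791398.
With a = amp(|0⟩) = 0.9338 and b = amp(|1⟩) = 0.3579:
new amp(|0⟩) = (-0.611301)·a + (-0.791398i)·b = (-0.5708 - 0.2832i)
new amp(|1⟩) = (-0.791398i)·a + (-0.611301)·b = (-0.2188 - 0.739i)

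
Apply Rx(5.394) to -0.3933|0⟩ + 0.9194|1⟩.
(0.3551 - 0.3954i)|0⟩ + (-0.83 + 0.1692i)|1⟩

Rx(5.394) = [[cos(θ/2), −i·sin(θ/2)], [−i·sin(θ/2), cos(θ/2)]]; θ = 5.394, cos(θ/2) ≈ -0.902786, sin(θ/2) ≈ 0.43009.
With a = amp(|0⟩) = -0.3933 and b = amp(|1⟩) = 0.9194:
new amp(|0⟩) = (-0.902786)·a + (-0.43009i)·b = (0.3551 - 0.3954i)
new amp(|1⟩) = (-0.43009i)·a + (-0.902786)·b = (-0.83 + 0.1692i)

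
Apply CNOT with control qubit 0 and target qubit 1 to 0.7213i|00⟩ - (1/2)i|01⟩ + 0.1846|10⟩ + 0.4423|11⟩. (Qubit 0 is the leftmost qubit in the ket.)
0.7213i|00⟩ - (1/2)i|01⟩ + 0.4423|10⟩ + 0.1846|11⟩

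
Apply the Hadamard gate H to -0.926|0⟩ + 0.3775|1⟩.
-0.3878|0⟩ - 0.9217|1⟩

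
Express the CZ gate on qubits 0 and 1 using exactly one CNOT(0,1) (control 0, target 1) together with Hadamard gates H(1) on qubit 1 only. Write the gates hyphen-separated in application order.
H(1)-CNOT(0,1)-H(1)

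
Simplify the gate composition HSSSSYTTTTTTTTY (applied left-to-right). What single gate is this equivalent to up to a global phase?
H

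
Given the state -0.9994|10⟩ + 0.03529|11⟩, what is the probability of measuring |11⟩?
0.001245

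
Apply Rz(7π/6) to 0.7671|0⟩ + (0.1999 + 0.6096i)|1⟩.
(-0.1985 - 0.741i)|0⟩ + (-0.6406 + 0.03531i)|1⟩

Rz(7π/6) = [[e^(−iθ/2), 0], [0, e^(iθ/2)]] with e^(±iθ/2) = cos(θ/2) ± i·sin(θ/2); θ = 7π/6, cos(θ/2) ≈ -0.258819, sin(θ/2) ≈ 0.965926.
With a = amp(|0⟩) = 0.7671 and b = amp(|1⟩) = (0.1999 + 0.6096i):
new amp(|0⟩) = (-0.258819 - 0.965926i)·a = (-0.1985 - 0.741i)
new amp(|1⟩) = (-0.258819 + 0.965926i)·b = (-0.6406 + 0.03531i)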